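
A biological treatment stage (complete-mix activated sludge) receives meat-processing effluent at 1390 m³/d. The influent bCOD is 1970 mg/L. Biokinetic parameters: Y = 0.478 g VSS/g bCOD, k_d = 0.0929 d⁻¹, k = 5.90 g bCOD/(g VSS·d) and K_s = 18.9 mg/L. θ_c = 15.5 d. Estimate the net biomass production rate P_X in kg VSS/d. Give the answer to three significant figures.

P_X ≈ 536 kg VSS/d

From the Monod/SRT balance for a CMAS, S = K_s·(1+k_d θ_c)/[θ_c·(Y k − k_d) − 1] = 18.9 × (1 + 0.0929 × 15.5) / [15.5 × (0.478 × 5.90 − 0.0929) − 1] = 46.12 / 41.27 = 1.117 mg/L.
The observed yield is Y_obs = Y/(1 + k_d·θ_c) = 0.478 / (1 + 0.0929 × 15.5) = 0.478 / 2.440 = 0.1959 g VSS per g bCOD removed.
Mass of bCOD removed per day: Q(S₀ − S) = 1390 × 1969 g/m³ = 2737 kg/d.
P_X = Y_obs · Q(S₀ − S) = 0.1959 × 2737 = 536.1 kg VSS/d.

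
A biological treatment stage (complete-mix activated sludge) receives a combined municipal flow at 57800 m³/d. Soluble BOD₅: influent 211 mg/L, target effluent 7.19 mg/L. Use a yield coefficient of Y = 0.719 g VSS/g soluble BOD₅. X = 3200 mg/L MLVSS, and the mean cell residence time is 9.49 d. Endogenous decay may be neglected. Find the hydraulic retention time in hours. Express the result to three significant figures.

τ ≈ 10.4 h

Biomass mass balance (decay neglected): V·X = Y·Q·(S₀ − S)·θ_c, so V = 0.719 × 57800 × (211 − 7.19) × 9.49 / 3200 = 25119 m³.
HRT = V/Q = 25119 m³ / 57800 m³·d⁻¹ = 0.4346 d × 24 = 10.43 h.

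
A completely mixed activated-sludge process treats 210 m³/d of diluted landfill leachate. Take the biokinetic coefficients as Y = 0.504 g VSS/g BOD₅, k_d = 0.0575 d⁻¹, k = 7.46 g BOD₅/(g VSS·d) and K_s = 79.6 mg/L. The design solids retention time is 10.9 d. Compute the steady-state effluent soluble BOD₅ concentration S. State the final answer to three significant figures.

S ≈ 3.29 mg/L

Effluent substrate depends only on kinetics and SRT: S = K_s(1 + k_d θ_c) / [θ_c(Yk − k_d) − 1] = 79.6 × (1 + 0.0575 × 10.9) / [10.9 × (0.504 × 7.46 − 0.0575) − 1] = 129.5 / 39.36 = 3.290 mg/L.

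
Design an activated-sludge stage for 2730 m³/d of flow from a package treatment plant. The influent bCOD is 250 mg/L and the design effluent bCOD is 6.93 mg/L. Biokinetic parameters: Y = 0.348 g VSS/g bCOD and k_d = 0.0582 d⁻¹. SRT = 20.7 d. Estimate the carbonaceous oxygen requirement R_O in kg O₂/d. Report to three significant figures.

R_O ≈ 515 kg O₂/d

Observed yield with endogenous decay: Y_obs = Y / (1 + k_d·θ_c) = 0.348 / (1 + 0.0582 × 20.7) = 0.348 / 2.205 = 0.1578 g VSS/g bCOD.
Mass of bCOD removed per day: Q(S₀ − S) = 2730 × 243.1 g/m³ = 663.6 kg/d.
P_X = Y_obs·Q·(S₀ − S) = 0.1578 × 663.6 = 104.7 kg VSS/d.
Carbonaceous O₂ demand = substrate oxidised − cell-mass equivalent = 663.6 − 1.42 × 104.7 = 514.8 kg O₂/d.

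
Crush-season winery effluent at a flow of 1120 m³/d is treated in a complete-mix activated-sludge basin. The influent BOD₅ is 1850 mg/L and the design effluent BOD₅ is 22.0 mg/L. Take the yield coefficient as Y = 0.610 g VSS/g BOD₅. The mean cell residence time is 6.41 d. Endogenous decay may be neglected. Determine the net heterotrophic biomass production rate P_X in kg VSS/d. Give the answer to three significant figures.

No decay correction is needed, so Y_obs = Y = 0.610.
ΔS = 1850 − 22.0 = 1828 mg/L, so the substrate removal rate is 1120 × 1828/1000 = 2047 kg BOD₅/d.
So the net sludge growth is P_X = 0.6100 × 2047 = 1249 kg VSS/d.

P_X ≈ 1250 kg VSS/d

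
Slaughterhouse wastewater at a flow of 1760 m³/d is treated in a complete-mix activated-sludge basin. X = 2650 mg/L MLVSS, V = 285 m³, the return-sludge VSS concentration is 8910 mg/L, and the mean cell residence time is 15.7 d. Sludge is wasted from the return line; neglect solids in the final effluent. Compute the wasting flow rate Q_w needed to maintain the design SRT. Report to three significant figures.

Wasting from the return line (neglecting effluent solids): Q_w = V·X / (θ_c·X_r) = 285.0 × 2650 / (15.7 × 8910) = 5.399 m³/d.

Q_w ≈ 5.40 m³/d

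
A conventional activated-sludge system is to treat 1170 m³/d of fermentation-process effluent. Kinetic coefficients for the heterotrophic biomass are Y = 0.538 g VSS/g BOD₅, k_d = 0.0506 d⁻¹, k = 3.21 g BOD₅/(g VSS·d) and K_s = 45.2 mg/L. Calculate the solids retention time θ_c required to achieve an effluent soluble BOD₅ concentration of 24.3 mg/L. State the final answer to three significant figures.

θ_c ≈ 1.81 d

Specific growth rate at S = 24.3 mg/L: μ = YkS/(K_s+S) = 0.538·3.21·24.3/(45.2+24.3) = 0.6038 d⁻¹.
1/θ_c = 0.6038 − 0.0506 = 0.5532 d⁻¹, so θ_c = 1.808 d.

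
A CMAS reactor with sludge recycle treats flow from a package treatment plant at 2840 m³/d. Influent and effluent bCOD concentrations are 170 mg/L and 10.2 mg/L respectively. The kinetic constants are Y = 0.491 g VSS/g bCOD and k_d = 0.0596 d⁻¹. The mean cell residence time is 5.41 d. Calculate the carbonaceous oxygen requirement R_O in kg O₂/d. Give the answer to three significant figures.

R_O ≈ 215 kg O₂/d

Correct the yield for decay: Y_obs = Y/(1 + k_d θ_c) = 0.491 / (1 + 0.0596 × 5.41) = 0.491 / 1.322 = 0.3713.
Q·(S₀ − S) = 2840 × (170 − 10.2) × 10⁻³ = 453.8 kg/d removed.
Biomass synthesised: P_X = Y_obs × 453.8 = 168.5 kg VSS/d.
R_O = Q·(S₀ − S) − 1.42·P_X = 453.8 − 1.42 × 168.5 = 214.6 kg O₂/d.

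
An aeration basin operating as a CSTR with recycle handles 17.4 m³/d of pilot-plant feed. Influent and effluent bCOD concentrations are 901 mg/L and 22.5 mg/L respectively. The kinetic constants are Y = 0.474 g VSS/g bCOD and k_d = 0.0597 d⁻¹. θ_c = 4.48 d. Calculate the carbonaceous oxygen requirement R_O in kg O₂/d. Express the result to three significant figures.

R_O ≈ 7.17 kg O₂/d

Observed yield with endogenous decay: Y_obs = Y / (1 + k_d·θ_c) = 0.474 / (1 + 0.0597 × 4.48) = 0.474 / 1.267 = 0.3740 g VSS/g bCOD.
Q·(S₀ − S) = 17.4 × (901 − 22.5) × 10⁻³ = 15.29 kg/d removed.
Net sludge production P_X = 0.3740 × 15.29 = 5.717 kg VSS/d.
R_O = Q·(S₀ − S) − 1.42·P_X = 15.29 − 1.42 × 5.717 = 7.168 kg O₂/d.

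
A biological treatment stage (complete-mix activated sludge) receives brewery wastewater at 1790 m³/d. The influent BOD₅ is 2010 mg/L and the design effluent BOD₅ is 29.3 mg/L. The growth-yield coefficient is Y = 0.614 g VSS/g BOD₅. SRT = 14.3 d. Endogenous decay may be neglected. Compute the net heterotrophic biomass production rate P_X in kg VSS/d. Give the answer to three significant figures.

No decay correction is needed, so Y_obs = Y = 0.614.
Mass of BOD₅ removed per day: Q(S₀ − S) = 1790 × 1981 g/m³ = 3545 kg/d.
So the net sludge growth is P_X = 0.6140 × 3545 = 2177 kg VSS/d.

P_X ≈ 2180 kg VSS/d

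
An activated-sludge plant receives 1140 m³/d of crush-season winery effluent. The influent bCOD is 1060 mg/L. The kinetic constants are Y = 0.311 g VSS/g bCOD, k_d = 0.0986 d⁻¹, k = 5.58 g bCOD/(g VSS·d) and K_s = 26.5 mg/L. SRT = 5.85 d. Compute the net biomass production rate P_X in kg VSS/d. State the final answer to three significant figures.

From the Monod/SRT balance for a CMAS, S = K_s·(1+k_d θ_c)/[θ_c·(Y k − k_d) − 1] = 26.5 × (1 + 0.0986 × 5.85) / [5.85 × (0.311 × 5.58 − 0.0986) − 1] = 41.79 / 8.575 = 4.873 mg/L.
The observed yield is Y_obs = Y/(1 + k_d·θ_c) = 0.311 / (1 + 0.0986 × 5.85) = 0.311 / 1.577 = 0.1972 g VSS per g bCOD removed.
Q·(S₀ − S) = 1140 × (1060 − 4.87) × 10⁻³ = 1203 kg/d removed.
P_X = Y_obs · Q(S₀ − S) = 0.1972 × 1203 = 237.2 kg VSS/d.

P_X ≈ 237 kg VSS/d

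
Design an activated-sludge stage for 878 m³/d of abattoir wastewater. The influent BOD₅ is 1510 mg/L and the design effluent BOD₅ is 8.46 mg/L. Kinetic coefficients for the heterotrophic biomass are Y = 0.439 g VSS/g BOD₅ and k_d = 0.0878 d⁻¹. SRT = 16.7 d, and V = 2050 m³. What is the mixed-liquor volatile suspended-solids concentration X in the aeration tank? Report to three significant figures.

From V·X·(1 + k_d·θ_c) = Y·Q·(S₀ − S)·θ_c: X = 0.439 × 878 × (1510 − 8.46) × 16.7 / [2050 × (1 + 0.0878 × 16.7)] = 1912 mg/L.

X ≈ 1910 mg/L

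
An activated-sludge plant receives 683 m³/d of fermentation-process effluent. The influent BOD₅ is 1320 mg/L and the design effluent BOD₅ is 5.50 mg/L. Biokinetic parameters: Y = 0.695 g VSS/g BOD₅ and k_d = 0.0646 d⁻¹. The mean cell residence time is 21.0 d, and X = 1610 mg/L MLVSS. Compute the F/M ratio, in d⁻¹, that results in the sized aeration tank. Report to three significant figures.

Rearranging the biomass balance for a CMAS with decay, V = Y·Q·ΔS·θ_c / [X·(1+k_d θ_c)] = 0.695 × 683 × (1320 − 5.50) × 21.0 / [1610 × (1 + 0.0646 × 21.0)] = 1.31×10^7 / 3794 = 3454 m³.
Food-to-microorganism ratio F/M = Q S₀ / (V X) = 683 × 1320 / (3454 × 1610) = 0.1621 d⁻¹.

F/M ≈ 0.162 d⁻¹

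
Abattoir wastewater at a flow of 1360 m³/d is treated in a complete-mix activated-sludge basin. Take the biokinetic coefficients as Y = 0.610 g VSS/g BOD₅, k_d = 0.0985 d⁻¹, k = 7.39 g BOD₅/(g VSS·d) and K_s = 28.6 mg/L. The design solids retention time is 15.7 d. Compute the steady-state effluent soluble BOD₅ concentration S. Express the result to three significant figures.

From the Monod/SRT balance for a CMAS, S = K_s·(1+k_d θ_c)/[θ_c·(Y k − k_d) − 1] = 28.6 × (1 + 0.0985 × 15.7) / [15.7 × (0.610 × 7.39 − 0.0985) − 1] = 72.83 / 68.23 = 1.067 mg/L.

S ≈ 1.07 mg/L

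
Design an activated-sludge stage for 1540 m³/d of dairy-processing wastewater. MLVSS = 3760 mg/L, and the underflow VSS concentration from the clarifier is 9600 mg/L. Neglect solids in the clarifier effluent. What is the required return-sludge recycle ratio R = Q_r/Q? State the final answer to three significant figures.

R = Q_r/Q = X/(X_r − X) = 3760 / (9600 − 3760) = 0.6438.

R ≈ 0.644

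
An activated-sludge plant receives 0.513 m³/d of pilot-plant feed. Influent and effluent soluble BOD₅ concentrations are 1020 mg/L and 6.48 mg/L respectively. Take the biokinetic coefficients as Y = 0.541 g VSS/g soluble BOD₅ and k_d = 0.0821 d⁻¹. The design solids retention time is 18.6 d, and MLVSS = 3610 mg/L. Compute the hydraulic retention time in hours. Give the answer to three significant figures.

τ ≈ 26.8 h

Steady-state biomass mass balance: V·X·(1 + k_d·θ_c) = Y·Q·(S₀ − S)·θ_c, so V = 0.541 × 0.513 × (1020 − 6.48) × 18.6 / [3610 × (1 + 0.0821 × 18.6)] = 5.23×10^3 / 9123 = 0.5735 m³.
Hydraulic retention time τ = V/Q = 0.5735 / 0.513 = 1.118 d = 26.83 h.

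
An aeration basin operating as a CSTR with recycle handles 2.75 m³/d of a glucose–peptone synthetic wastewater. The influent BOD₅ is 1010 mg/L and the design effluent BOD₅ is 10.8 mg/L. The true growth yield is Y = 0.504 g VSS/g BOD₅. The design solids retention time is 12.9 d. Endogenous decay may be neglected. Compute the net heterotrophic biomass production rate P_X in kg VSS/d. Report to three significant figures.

P_X ≈ 1.38 kg VSS/d

No decay correction is needed, so Y_obs = Y = 0.504.
Mass of BOD₅ removed per day: Q(S₀ − S) = 2.75 × 999.2 g/m³ = 2.748 kg/d.
P_X = Y_obs · Q(S₀ − S) = 0.5040 × 2.748 = 1.385 kg VSS/d.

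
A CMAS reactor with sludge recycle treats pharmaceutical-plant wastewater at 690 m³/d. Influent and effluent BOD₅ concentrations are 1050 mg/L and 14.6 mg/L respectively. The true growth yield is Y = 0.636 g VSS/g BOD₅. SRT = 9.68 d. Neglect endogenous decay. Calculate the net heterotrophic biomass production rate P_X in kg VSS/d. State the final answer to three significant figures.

P_X ≈ 454 kg VSS/d

With endogenous decay neglected, the observed yield equals the true yield: Y_obs = Y = 0.636 g VSS/g BOD₅.
Substrate removed = Q·(S₀ − S) = 690 m³/d × (1050 − 14.6) g/m³ = 7.14×10^5 g/d = 714.4 kg/d.
So the net sludge growth is P_X = 0.6360 × 714.4 = 454.4 kg VSS/d.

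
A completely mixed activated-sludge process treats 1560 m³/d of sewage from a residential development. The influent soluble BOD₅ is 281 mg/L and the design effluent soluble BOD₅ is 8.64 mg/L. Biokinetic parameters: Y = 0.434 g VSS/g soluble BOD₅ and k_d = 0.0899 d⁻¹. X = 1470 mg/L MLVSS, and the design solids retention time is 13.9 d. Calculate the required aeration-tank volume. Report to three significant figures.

V ≈ 775 m³

Rearranging the biomass balance for a CMAS with decay, V = Y·Q·ΔS·θ_c / [X·(1+k_d θ_c)] = 0.434 × 1560 × (281 − 8.64) × 13.9 / [1470 × (1 + 0.0899 × 13.9)] = 2.56×10^6 / 3307 = 775.1 m³.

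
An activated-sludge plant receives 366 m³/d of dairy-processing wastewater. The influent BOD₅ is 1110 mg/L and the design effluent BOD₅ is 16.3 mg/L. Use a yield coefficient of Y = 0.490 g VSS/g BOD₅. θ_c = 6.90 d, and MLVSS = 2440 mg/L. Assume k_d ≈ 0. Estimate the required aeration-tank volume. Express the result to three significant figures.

V ≈ 555 m³

Biomass mass balance (decay neglected): V·X = Y·Q·(S₀ − S)·θ_c, so V = 0.490 × 366 × (1110 − 16.3) × 6.90 / 2440 = 554.7 m³.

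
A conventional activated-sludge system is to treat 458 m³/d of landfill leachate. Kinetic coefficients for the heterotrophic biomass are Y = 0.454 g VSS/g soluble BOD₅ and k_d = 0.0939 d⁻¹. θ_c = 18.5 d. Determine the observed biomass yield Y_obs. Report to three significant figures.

Y_obs ≈ 0.166 g VSS/g soluble BOD₅

Observed yield with endogenous decay: Y_obs = Y / (1 + k_d·θ_c) = 0.454 / (1 + 0.0939 × 18.5) = 0.454 / 2.737 = 0.1659 g VSS/g soluble BOD₅.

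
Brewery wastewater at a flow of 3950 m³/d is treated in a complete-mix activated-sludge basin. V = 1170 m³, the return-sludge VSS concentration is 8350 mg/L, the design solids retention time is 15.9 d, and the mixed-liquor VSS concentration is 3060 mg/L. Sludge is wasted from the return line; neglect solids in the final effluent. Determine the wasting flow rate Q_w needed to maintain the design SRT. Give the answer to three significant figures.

Q_w ≈ 27.0 m³/d

Q_w = (V·X)/(θ_c X_r) = 1170 × 3060 / (15.9 × 8350) = 26.97 m³/d.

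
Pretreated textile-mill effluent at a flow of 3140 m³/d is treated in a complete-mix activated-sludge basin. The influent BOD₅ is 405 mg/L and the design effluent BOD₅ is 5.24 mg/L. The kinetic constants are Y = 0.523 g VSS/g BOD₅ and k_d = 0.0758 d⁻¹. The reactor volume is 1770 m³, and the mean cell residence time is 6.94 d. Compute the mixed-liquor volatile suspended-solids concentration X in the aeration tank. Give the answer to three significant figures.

X = Y·Q·ΔS·θ_c / [V·(1 + k_d θ_c)] = 0.523 × 3140 × (405 − 5.24) × 6.94 / [1770 × (1 + 0.0758 × 6.94)] = 1687 mg/L.

X ≈ 1690 mg/L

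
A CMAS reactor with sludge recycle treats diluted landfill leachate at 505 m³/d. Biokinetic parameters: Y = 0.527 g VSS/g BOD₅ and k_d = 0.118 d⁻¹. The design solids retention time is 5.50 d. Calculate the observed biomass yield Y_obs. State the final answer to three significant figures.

Y_obs ≈ 0.320 g VSS/g BOD₅

The observed yield is Y_obs = Y/(1 + k_d·θ_c) = 0.527 / (1 + 0.118 × 5.50) = 0.527 / 1.649 = 0.3196 g VSS per g BOD₅ removed.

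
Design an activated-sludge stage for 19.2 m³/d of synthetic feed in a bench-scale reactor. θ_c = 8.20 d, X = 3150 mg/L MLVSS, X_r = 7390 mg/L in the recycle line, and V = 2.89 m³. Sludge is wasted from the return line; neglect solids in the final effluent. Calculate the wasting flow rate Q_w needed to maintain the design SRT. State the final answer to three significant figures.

Q_w = (V·X)/(θ_c X_r) = 2.890 × 3150 / (8.20 × 7390) = 0.1502 m³/d.

Q_w ≈ 0.150 m³/d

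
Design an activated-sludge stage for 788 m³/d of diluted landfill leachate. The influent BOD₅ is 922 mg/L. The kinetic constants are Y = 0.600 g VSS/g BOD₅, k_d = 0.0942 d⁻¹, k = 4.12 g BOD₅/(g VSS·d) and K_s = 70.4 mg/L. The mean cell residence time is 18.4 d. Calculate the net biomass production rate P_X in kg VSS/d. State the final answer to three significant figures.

P_X ≈ 159 kg VSS/d

Effluent substrate depends only on kinetics and SRT: S = K_s(1 + k_d θ_c) / [θ_c(Yk − k_d) − 1] = 70.4 × (1 + 0.0942 × 18.4) / [18.4 × (0.600 × 4.12 − 0.0942) − 1] = 192.4 / 42.75 = 4.501 mg/L.
Observed yield with endogenous decay: Y_obs = Y / (1 + k_d·θ_c) = 0.600 / (1 + 0.0942 × 18.4) = 0.600 / 2.733 = 0.2195 g VSS/g BOD₅.
ΔS = 922 − 4.50 = 917.5 mg/L, so the substrate removal rate is 788 × 917.5/1000 = 723.0 kg BOD₅/d.
Net biomass production P_X = Y_obs × Q·(S₀ − S) = 0.2195 × 723.0 = 158.7 kg VSS/d.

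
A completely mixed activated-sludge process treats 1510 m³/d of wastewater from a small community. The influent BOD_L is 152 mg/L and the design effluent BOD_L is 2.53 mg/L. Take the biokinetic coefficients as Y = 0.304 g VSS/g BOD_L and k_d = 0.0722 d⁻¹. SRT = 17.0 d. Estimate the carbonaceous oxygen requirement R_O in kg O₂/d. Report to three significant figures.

R_O ≈ 182 kg O₂/d

Correct the yield for decay: Y_obs = Y/(1 + k_d θ_c) = 0.304 / (1 + 0.0722 × 17.0) = 0.304 / 2.227 = 0.1365.
Q·(S₀ − S) = 1510 × (152 − 2.53) × 10⁻³ = 225.7 kg/d removed.
Biomass synthesised: P_X = Y_obs × 225.7 = 30.80 kg VSS/d.
R_O = Q·ΔS − 1.42 P_X = 225.7 − 43.74 = 182.0 kg O₂/d.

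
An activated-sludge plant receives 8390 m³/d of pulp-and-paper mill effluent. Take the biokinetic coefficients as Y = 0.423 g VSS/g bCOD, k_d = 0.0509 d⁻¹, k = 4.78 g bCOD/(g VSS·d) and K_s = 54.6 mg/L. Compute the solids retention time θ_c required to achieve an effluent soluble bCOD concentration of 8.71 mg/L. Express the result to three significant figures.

From 1/θ_c = Y·k·S/(K_s + S) − k_d: Y·k·S/(K_s+S) = 0.423 × 4.78 × 8.71 / (54.6 + 8.71) = 0.2782 d⁻¹.
Then 1/θ_c = μ − k_d = 0.2782 − 0.0509 = 0.2273 d⁻¹, giving θ_c = 4.400 d.

θ_c ≈ 4.40 d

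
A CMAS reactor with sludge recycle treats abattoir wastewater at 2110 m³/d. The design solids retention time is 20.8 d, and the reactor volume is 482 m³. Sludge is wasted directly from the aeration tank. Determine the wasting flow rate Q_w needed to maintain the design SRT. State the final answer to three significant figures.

For wasting at MLVSS concentration, Q_w = V/θ_c = 482.0/20.8 = 23.17 m³/d.

Q_w ≈ 23.2 m³/d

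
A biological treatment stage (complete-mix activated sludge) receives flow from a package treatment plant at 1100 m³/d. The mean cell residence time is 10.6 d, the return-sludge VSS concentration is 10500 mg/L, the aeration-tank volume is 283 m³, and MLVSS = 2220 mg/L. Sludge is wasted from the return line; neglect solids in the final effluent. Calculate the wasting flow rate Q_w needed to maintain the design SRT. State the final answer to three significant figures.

Wasting from the return line (neglecting effluent solids): Q_w = V·X / (θ_c·X_r) = 283.0 × 2220 / (10.6 × 10500) = 5.645 m³/d.

Q_w ≈ 5.64 m³/d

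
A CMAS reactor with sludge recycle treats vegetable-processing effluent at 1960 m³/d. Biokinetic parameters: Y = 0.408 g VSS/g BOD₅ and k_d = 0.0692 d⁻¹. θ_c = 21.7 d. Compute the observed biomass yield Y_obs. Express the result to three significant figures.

The observed yield is Y_obs = Y/(1 + k_d·θ_c) = 0.408 / (1 + 0.0692 × 21.7) = 0.408 / 2.502 = 0.1631 g VSS per g BOD₅ removed.

Y_obs ≈ 0.163 g VSS/g BOD₅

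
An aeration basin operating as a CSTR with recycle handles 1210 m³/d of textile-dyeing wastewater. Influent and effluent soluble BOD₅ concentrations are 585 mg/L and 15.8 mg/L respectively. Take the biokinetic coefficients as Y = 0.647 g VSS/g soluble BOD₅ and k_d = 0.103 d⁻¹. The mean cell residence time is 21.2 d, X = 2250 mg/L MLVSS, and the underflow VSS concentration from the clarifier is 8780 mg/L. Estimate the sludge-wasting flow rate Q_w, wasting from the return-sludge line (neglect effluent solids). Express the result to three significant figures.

Steady-state biomass mass balance: V·X·(1 + k_d·θ_c) = Y·Q·(S₀ − S)·θ_c, so V = 0.647 × 1210 × (585 − 15.8) × 21.2 / [2250 × (1 + 0.103 × 21.2)] = 9.45×10^6 / 7163 = 1319 m³.
Q_w = (V·X)/(θ_c X_r) = 1319 × 2250 / (21.2 × 8780) = 15.94 m³/d.

Q_w ≈ 15.9 m³/d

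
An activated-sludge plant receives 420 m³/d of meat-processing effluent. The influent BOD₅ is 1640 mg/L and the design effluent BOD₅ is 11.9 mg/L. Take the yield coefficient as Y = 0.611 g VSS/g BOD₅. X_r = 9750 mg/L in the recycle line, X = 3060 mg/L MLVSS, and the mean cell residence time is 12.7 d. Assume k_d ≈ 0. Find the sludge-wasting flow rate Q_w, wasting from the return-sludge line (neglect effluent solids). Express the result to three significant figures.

Q_w ≈ 42.9 m³/d

V·X = Y·Q·ΔS·θ_c gives V = 0.611 × 420 × (1640 − 11.9) × 12.7 / 3060 = 1734 m³.
Wasting from the return line (neglecting effluent solids): Q_w = V·X / (θ_c·X_r) = 1734 × 3060 / (12.7 × 9750) = 42.85 m³/d.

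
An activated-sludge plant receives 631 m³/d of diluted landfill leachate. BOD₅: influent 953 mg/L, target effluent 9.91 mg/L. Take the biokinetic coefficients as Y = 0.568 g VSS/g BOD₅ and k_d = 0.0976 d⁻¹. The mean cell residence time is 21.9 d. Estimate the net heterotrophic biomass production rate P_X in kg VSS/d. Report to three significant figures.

P_X ≈ 108 kg VSS/d

The observed yield is Y_obs = Y/(1 + k_d·θ_c) = 0.568 / (1 + 0.0976 × 21.9) = 0.568 / 3.137 = 0.1810 g VSS per g BOD₅ removed.
Q·(S₀ − S) = 631 × (953 − 9.91) × 10⁻³ = 595.1 kg/d removed.
P_X = Y_obs · Q(S₀ − S) = 0.1810 × 595.1 = 107.7 kg VSS/d.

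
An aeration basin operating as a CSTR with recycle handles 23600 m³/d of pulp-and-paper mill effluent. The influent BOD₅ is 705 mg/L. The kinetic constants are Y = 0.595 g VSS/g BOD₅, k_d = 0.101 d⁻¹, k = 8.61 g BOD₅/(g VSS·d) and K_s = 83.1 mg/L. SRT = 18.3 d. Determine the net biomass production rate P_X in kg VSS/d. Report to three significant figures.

P_X ≈ 3460 kg VSS/d

From the Monod/SRT balance for a CMAS, S = K_s·(1+k_d θ_c)/[θ_c·(Y k − k_d) − 1] = 83.1 × (1 + 0.101 × 18.3) / [18.3 × (0.595 × 8.61 − 0.101) − 1] = 236.7 / 90.90 = 2.604 mg/L.
The observed yield is Y_obs = Y/(1 + k_d·θ_c) = 0.595 / (1 + 0.101 × 18.3) = 0.595 / 2.848 = 0.2089 g VSS per g BOD₅ removed.
Q·(S₀ − S) = 23600 × (705 − 2.60) × 10⁻³ = 16577 kg/d removed.
Biomass produced: P_X = Y_obs·Q·ΔS = 0.2089 × 16577 ≈ 3463 kg VSS/d.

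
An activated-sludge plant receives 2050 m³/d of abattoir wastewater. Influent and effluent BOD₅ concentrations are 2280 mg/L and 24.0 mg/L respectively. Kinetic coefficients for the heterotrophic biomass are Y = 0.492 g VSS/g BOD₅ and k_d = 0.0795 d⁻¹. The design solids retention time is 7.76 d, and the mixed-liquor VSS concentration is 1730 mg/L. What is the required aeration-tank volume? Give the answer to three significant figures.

From the SRT design equation V = Y Q (S₀−S) θ_c / [X (1 + k_d θ_c)] = 0.492 × 2050 × (2280 − 24.0) × 7.76 / [1730 × (1 + 0.0795 × 7.76)] = 1.77×10^7 / 2797 = 6312 m³.

V ≈ 6310 m³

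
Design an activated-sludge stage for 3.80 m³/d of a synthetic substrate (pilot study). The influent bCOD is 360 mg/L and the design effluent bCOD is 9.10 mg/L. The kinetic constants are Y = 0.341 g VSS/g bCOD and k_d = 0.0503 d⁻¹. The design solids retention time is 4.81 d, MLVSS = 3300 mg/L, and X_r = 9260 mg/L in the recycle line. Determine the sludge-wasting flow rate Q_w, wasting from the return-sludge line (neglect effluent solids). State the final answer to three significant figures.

Rearranging the biomass balance for a CMAS with decay, V = Y·Q·ΔS·θ_c / [X·(1+k_d θ_c)] = 0.341 × 3.80 × (360 − 9.10) × 4.81 / [3300 × (1 + 0.0503 × 4.81)] = 2.19×10^3 / 4098 = 0.5336 m³.
Wasting from the return line (neglecting effluent solids): Q_w = V·X / (θ_c·X_r) = 0.5336 × 3300 / (4.81 × 9260) = 0.03954 m³/d.

Q_w ≈ 0.0395 m³/d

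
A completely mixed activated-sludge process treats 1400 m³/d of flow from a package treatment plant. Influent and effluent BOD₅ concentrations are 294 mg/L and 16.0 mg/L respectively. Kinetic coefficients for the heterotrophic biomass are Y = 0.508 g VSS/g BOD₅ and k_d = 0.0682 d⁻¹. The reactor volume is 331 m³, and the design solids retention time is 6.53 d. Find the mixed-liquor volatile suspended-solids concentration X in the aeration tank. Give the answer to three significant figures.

X ≈ 2700 mg/L

From V·X·(1 + k_d·θ_c) = Y·Q·(S₀ − S)·θ_c: X = 0.508 × 1400 × (294 − 16.0) × 6.53 / [331 × (1 + 0.0682 × 6.53)] = 2699 mg/L.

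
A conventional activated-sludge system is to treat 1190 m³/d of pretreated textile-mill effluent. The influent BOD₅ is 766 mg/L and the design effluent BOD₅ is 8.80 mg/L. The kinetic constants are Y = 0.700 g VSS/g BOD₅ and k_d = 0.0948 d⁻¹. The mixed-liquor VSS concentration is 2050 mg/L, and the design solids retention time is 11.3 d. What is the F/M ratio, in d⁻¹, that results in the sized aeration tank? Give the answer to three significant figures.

F/M ≈ 0.265 d⁻¹

Rearranging the biomass balance for a CMAS with decay, V = Y·Q·ΔS·θ_c / [X·(1+k_d θ_c)] = 0.700 × 1190 × (766 − 8.80) × 11.3 / [2050 × (1 + 0.0948 × 11.3)] = 7.13×10^6 / 4246 = 1679 m³.
F/M = Q·S₀ / (V·X) = 1190 × 766 / (1679 × 2050) = 0.2649 g BOD₅·(g VSS·d)⁻¹.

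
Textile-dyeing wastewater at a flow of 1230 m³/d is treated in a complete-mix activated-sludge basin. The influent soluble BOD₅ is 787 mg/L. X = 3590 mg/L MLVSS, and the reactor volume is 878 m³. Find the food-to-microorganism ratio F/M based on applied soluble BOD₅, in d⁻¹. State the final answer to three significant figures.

F/M ≈ 0.307 d⁻¹

Food-to-microorganism ratio F/M = Q S₀ / (V X) = 1230 × 787 / (878.0 × 3590) = 0.3071 d⁻¹.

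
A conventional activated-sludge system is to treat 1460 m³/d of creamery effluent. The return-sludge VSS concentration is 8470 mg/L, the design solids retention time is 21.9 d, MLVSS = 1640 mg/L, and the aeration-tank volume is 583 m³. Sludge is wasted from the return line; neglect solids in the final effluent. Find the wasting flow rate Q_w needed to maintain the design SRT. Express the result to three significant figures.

Wasting from the return line (neglecting effluent solids): Q_w = V·X / (θ_c·X_r) = 583.0 × 1640 / (21.9 × 8470) = 5.154 m³/d.

Q_w ≈ 5.15 m³/d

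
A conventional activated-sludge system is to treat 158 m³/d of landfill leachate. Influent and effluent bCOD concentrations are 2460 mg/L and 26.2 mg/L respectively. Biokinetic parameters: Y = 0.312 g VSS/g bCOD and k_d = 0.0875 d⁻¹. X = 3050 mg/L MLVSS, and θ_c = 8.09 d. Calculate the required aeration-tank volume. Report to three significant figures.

V ≈ 186 m³

Rearranging the biomass balance for a CMAS with decay, V = Y·Q·ΔS·θ_c / [X·(1+k_d θ_c)] = 0.312 × 158 × (2460 − 26.2) × 8.09 / [3050 × (1 + 0.0875 × 8.09)] = 9.71×10^5 / 5209 = 186.3 m³.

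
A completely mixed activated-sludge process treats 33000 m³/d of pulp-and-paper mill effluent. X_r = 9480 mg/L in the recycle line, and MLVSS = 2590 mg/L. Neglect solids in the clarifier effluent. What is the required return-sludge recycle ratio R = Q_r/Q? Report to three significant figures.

Solids balance on the clarifier gives (1+R)X = R·X_r, so R = X/(X_r − X) = 2590 / (9480 − 2590) = 0.3759.

R ≈ 0.376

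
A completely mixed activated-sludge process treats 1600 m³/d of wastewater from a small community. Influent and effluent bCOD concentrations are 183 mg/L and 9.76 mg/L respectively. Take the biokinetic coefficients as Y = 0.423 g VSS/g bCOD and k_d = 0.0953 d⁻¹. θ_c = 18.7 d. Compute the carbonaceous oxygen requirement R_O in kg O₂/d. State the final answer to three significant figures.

Correct the yield for decay: Y_obs = Y/(1 + k_d θ_c) = 0.423 / (1 + 0.0953 × 18.7) = 0.423 / 2.782 = 0.1520.
Substrate removed = Q·(S₀ − S) = 1600 m³/d × (183 − 9.76) g/m³ = 2.77×10^5 g/d = 277.2 kg/d.
P_X = Y_obs·Q·(S₀ − S) = 0.1520 × 277.2 = 42.14 kg VSS/d.
R_O = Q·ΔS − 1.42 P_X = 277.2 − 59.84 = 217.3 kg O₂/d.

R_O ≈ 217 kg O₂/d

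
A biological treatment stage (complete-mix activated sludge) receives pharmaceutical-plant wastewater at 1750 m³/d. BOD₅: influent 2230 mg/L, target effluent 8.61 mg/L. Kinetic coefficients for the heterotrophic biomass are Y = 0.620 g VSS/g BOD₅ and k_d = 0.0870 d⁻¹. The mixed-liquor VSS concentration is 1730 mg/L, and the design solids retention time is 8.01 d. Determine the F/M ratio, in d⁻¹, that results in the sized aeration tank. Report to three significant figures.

Steady-state biomass mass balance: V·X·(1 + k_d·θ_c) = Y·Q·(S₀ − S)·θ_c, so V = 0.620 × 1750 × (2230 − 8.61) × 8.01 / [1730 × (1 + 0.0870 × 8.01)] = 1.93×10^7 / 2936 = 6576 m³.
Food-to-microorganism ratio F/M = Q S₀ / (V X) = 1750 × 2230 / (6576 × 1730) = 0.3430 d⁻¹.

F/M ≈ 0.343 d⁻¹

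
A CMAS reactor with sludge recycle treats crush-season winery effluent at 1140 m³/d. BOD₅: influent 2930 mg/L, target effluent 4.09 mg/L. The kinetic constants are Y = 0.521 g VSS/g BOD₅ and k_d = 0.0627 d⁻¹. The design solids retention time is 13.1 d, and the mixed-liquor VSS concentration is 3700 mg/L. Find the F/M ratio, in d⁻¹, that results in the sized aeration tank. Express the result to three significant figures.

F/M ≈ 0.267 d⁻¹

Rearranging the biomass balance for a CMAS with decay, V = Y·Q·ΔS·θ_c / [X·(1+k_d θ_c)] = 0.521 × 1140 × (2930 − 4.09) × 13.1 / [3700 × (1 + 0.0627 × 13.1)] = 2.28×10^7 / 6739 = 3378 m³.
F/M = applied load / biomass = Q·S₀/(V·X) = 1140 × 2930 / (3378 × 3700) = 0.2672 d⁻¹.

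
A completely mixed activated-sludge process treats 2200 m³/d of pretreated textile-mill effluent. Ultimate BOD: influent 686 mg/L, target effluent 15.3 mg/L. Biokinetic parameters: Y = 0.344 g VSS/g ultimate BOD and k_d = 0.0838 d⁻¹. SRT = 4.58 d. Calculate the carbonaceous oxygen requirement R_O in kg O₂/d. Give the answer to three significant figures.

Observed yield with endogenous decay: Y_obs = Y / (1 + k_d·θ_c) = 0.344 / (1 + 0.0838 × 4.58) = 0.344 / 1.384 = 0.2486 g VSS/g ultimate BOD.
Q·(S₀ − S) = 2200 × (686 − 15.3) × 10⁻³ = 1476 kg/d removed.
Biomass synthesised: P_X = Y_obs × 1476 = 366.8 kg VSS/d.
R_O = Q·ΔS − 1.42 P_X = 1476 − 520.9 = 954.7 kg O₂/d.

R_O ≈ 955 kg O₂/d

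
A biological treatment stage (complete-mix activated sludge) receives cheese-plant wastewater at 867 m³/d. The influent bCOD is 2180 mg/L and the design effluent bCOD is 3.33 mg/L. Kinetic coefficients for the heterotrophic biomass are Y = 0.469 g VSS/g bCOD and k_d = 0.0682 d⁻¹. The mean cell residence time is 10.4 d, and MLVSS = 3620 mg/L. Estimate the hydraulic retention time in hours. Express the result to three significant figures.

Steady-state biomass mass balance: V·X·(1 + k_d·θ_c) = Y·Q·(S₀ − S)·θ_c, so V = 0.469 × 867 × (2180 − 3.33) × 10.4 / [3620 × (1 + 0.0682 × 10.4)] = 9.2×10^6 / 6188 = 1488 m³.
HRT = V/Q = 1488 m³ / 867 m³·d⁻¹ = 1.716 d × 24 = 41.18 h.

τ ≈ 41.2 h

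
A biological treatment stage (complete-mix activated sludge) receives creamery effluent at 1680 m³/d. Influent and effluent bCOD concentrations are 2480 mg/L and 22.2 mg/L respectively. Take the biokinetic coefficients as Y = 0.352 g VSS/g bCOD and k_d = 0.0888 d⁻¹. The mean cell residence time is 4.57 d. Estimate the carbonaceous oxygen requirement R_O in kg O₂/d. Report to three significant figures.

R_O ≈ 2660 kg O₂/d

Observed yield with endogenous decay: Y_obs = Y / (1 + k_d·θ_c) = 0.352 / (1 + 0.0888 × 4.57) = 0.352 / 1.406 = 0.2504 g VSS/g bCOD.
Q·(S₀ − S) = 1680 × (2480 − 22.2) × 10⁻³ = 4129 kg/d removed.
Net sludge production P_X = 0.2504 × 4129 = 1034 kg VSS/d.
R_O = Q·ΔS − 1.42 P_X = 4129 − 1468 = 2661 kg O₂/d.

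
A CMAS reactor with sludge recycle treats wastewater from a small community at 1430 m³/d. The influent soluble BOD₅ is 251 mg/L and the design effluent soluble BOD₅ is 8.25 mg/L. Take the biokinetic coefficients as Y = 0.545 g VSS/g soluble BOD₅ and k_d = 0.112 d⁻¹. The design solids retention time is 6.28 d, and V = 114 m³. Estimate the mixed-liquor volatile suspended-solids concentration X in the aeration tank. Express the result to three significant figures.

X ≈ 6120 mg/L

Solving the biomass balance for X: X = Y Q (S₀−S) θ_c / [V (1+k_d θ_c)] = 0.545 × 1430 × (251 − 8.25) × 6.28 / [114 × (1 + 0.112 × 6.28)] = 6118 mg/L.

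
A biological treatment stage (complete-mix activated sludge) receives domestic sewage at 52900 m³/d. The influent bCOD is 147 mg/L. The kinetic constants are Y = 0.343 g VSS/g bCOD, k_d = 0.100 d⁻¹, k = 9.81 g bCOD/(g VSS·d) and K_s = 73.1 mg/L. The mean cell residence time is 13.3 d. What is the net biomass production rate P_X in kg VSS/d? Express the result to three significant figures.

Effluent substrate depends only on kinetics and SRT: S = K_s(1 + k_d θ_c) / [θ_c(Yk − k_d) − 1] = 73.1 × (1 + 0.100 × 13.3) / [13.3 × (0.343 × 9.81 − 0.100) − 1] = 170.3 / 42.42 = 4.015 mg/L.
The observed yield is Y_obs = Y/(1 + k_d·θ_c) = 0.343 / (1 + 0.100 × 13.3) = 0.343 / 2.330 = 0.1472 g VSS per g bCOD removed.
ΔS = 147 − 4.01 = 143.0 mg/L, so the substrate removal rate is 52900 × 143.0/1000 = 7564 kg bCOD/d.
P_X = Y_obs · Q(S₀ − S) = 0.1472 × 7564 = 1114 kg VSS/d.

P_X ≈ 1110 kg VSS/d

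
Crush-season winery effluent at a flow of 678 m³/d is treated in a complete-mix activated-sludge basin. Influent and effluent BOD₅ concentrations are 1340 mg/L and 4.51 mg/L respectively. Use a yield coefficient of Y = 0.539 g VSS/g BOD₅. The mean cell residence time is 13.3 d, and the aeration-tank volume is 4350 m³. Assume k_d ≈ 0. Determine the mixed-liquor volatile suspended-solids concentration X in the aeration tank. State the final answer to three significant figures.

X ≈ 1490 mg/L

Without decay, X = Y Q (S₀−S) θ_c / V = 0.539 × 678 × (1340 − 4.51) × 13.3 / 4350 = 1492 mg/L.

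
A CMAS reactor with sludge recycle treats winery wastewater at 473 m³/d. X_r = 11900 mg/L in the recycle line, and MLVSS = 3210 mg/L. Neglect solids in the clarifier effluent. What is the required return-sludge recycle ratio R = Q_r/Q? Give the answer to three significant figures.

Solids balance on the clarifier gives (1+R)X = R·X_r, so R = X/(X_r − X) = 3210 / (11900 − 3210) = 0.3694.

R ≈ 0.369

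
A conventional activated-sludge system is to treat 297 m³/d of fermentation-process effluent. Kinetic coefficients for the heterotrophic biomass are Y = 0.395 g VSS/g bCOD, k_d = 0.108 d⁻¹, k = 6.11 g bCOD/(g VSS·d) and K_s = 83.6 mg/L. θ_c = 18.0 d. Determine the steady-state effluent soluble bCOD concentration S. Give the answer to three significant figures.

S ≈ 6.08 mg/L

For a completely mixed reactor with recycle the Lawrence–McCarty relation gives S = K_s·(1 + k_d·θ_c) / [θ_c·(Y·k − k_d) − 1] = 83.6 × (1 + 0.108 × 18.0) / [18.0 × (0.395 × 6.11 − 0.108) − 1] = 246.1 / 40.50 = 6.077 mg/L.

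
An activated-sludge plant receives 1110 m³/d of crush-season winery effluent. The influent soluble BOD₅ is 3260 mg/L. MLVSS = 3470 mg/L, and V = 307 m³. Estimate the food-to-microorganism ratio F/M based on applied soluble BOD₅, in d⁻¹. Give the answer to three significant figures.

F/M ≈ 3.40 d⁻¹

F/M = applied load / biomass = Q·S₀/(V·X) = 1110 × 3260 / (307.0 × 3470) = 3.397 d⁻¹.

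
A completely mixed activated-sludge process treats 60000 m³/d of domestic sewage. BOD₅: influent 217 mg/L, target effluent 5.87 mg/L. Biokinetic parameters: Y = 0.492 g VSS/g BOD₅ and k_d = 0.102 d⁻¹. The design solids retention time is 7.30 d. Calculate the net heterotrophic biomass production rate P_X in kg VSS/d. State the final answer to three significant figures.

P_X ≈ 3570 kg VSS/d

Observed yield with endogenous decay: Y_obs = Y / (1 + k_d·θ_c) = 0.492 / (1 + 0.102 × 7.30) = 0.492 / 1.745 = 0.2820 g VSS/g BOD₅.
Mass of BOD₅ removed per day: Q(S₀ − S) = 60000 × 211.1 g/m³ = 12668 kg/d.
So the net sludge growth is P_X = 0.2820 × 12668 = 3572 kg VSS/d.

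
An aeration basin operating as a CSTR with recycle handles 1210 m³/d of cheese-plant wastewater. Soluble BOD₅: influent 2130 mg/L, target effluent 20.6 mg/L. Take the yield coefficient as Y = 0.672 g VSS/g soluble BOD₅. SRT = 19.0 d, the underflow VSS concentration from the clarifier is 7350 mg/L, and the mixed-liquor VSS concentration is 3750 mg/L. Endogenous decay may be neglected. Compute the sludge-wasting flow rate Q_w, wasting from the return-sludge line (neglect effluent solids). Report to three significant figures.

Q_w ≈ 233 m³/d

Biomass mass balance (decay neglected): V·X = Y·Q·(S₀ − S)·θ_c, so V = 0.672 × 1210 × (2130 − 20.6) × 19.0 / 3750 = 8690 m³.
Wasting from the return line (neglecting effluent solids): Q_w = V·X / (θ_c·X_r) = 8690 × 3750 / (19.0 × 7350) = 233.4 m³/d.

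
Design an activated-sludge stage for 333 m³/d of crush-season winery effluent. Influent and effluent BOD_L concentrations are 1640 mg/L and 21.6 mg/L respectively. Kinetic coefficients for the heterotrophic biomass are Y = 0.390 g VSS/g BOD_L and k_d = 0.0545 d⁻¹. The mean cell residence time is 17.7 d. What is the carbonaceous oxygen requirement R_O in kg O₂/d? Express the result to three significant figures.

The observed yield is Y_obs = Y/(1 + k_d·θ_c) = 0.390 / (1 + 0.0545 × 17.7) = 0.390 / 1.965 = 0.1985 g VSS per g BOD_L removed.
ΔS = 1640 − 21.6 = 1618 mg/L, so the substrate removal rate is 333 × 1618/1000 = 538.9 kg BOD_L/d.
Net sludge production P_X = 0.1985 × 538.9 = 107.0 kg VSS/d.
Carbonaceous O₂ demand = substrate oxidised − cell-mass equivalent = 538.9 − 1.42 × 107.0 = 387.0 kg O₂/d.

R_O ≈ 387 kg O₂/d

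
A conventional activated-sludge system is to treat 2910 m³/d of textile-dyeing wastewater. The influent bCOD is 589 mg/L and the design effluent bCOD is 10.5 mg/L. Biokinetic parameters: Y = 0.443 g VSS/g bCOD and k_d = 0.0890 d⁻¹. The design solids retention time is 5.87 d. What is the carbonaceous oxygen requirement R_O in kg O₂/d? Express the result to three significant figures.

The observed yield is Y_obs = Y/(1 + k_d·θ_c) = 0.443 / (1 + 0.0890 × 5.87) = 0.443 / 1.522 = 0.2910 g VSS per g bCOD removed.
Q·(S₀ − S) = 2910 × (589 − 10.5) × 10⁻³ = 1683 kg/d removed.
P_X = Y_obs·Q·(S₀ − S) = 0.2910 × 1683 = 489.8 kg VSS/d.
R_O = Q·ΔS − 1.42 P_X = 1683 − 695.6 = 987.8 kg O₂/d.

R_O ≈ 988 kg O₂/d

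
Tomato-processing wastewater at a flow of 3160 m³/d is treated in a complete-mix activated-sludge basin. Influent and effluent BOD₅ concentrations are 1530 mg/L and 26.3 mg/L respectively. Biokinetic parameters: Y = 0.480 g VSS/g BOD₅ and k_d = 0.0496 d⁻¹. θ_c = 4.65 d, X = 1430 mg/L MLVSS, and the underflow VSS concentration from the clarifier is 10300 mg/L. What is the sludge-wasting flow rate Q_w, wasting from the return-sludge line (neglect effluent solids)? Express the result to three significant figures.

Q_w ≈ 180 m³/d

Rearranging the biomass balance for a CMAS with decay, V = Y·Q·ΔS·θ_c / [X·(1+k_d θ_c)] = 0.480 × 3160 × (1530 − 26.3) × 4.65 / [1430 × (1 + 0.0496 × 4.65)] = 1.06×10^7 / 1760 = 6027 m³.
Wasting from the return line (neglecting effluent solids): Q_w = V·X / (θ_c·X_r) = 6027 × 1430 / (4.65 × 10300) = 179.9 m³/d.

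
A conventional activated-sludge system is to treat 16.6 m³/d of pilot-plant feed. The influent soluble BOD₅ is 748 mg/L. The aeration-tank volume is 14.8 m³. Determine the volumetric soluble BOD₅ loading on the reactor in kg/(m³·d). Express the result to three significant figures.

L_v ≈ 0.839 kg soluble BOD₅/(m³·d)

Applied soluble BOD₅ load per unit volume = Q·S₀/V = (16.6 × 748/1000)/14.80 = 0.8390 kg soluble BOD₅·m⁻³·d⁻¹.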